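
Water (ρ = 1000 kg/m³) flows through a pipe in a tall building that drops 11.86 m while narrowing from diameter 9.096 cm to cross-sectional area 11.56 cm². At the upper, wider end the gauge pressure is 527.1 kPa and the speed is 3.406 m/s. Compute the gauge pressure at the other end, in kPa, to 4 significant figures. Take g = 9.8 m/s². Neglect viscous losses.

P₂ ≈ 465.8 kPa

The volume flow rate is constant, so v₂ = (A₁/A₂)v₁ = (64.98/11.56)·3.406 = 19.15 m/s.
Bernoulli: P₁ + ½ρv₁² + ρg h₁ = P₂ + ½ρv₂² + ρg h₂, so P₂ = P₁ + ½ρ(v₁² − v₂²) − ρg(h₂ − h₁).
P₂ = 527100 + ½·1000·(3.406² − 19.15²) − 1000·9.8·(−11.86) = 527100 + (-177500) − (-116200) = 465800 Pa.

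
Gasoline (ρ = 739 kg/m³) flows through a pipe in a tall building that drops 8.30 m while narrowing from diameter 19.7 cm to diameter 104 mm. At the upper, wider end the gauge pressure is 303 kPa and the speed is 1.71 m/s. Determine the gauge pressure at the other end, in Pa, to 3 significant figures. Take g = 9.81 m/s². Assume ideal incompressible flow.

350000 Pa

The volume flow rate is constant, so v₂ = (A₁/A₂)v₁ = (305/84.9)·1.71 = 6.14 m/s.
Energy conservation along the streamline gives P₂ = P₁ − ½ρ(v₂² − v₁²) − ρg(h₂ − h₁).
P₂ = 303000 + ½·739·(1.71² − 6.14²) − 739·9.81·(−8.30) = 303000 + (-12800) − (-60200) = 350000 Pa.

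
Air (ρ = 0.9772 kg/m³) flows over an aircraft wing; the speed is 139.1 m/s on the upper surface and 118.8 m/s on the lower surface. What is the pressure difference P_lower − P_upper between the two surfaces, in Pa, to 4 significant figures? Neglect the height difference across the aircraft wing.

Bernoulli (same height): P_lower − P_upper = ½ρ(v_upper² − v_lower²).
ΔP = ½·0.9772·(139.1² − 118.8²) = 2558 Pa.

ΔP ≈ 2558 Pa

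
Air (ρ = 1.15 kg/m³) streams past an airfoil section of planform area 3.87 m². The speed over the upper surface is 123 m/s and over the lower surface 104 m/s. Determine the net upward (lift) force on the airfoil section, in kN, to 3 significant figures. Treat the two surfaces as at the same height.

F ≈ 9.60 kN

From P + ½ρv² = const at equal height, P_low − P_up = ½ρ(v_up² − v_low²).
ΔP = ½·1.15·(123² − 104²) = 2480 Pa.
Lift = ΔP · A = 2480 × 3.87 = 9600 N.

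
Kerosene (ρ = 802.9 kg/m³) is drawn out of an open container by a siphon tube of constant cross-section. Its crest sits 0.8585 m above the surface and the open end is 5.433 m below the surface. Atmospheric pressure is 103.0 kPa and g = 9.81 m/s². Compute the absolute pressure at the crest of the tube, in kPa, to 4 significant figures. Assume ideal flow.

Bernoulli surface→outlet gives ½v² = g·h_out, so v = √(2·9.81·5.433) = 10.32 m/s.
The bore is uniform, so the speed at the crest is the same v. Bernoulli surface→crest: P_atm = P_top + ½ρv² + ρg·h_top.
P_top = 103000 − ½·802.9·10.32² − 802.9·9.81·0.8585 = 53450 Pa.

53.45 kPa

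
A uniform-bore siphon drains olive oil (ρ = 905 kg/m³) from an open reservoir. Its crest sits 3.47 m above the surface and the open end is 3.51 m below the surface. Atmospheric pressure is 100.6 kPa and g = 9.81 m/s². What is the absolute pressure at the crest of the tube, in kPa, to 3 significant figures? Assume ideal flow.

P_top = 38.6 kPa

From the surface to the outlet (both open to atmosphere, surface at rest): v = √(2g·h_out) = √(2·9.81·3.51) = 8.30 m/s.
Continuity keeps v the same throughout the tube; from surface to crest, P_atm + 0 = P_top + ½ρv² + ρg·h_top.
P_top = 100600 − ½·905·8.30² − 905·9.81·3.47 = 38600 Pa.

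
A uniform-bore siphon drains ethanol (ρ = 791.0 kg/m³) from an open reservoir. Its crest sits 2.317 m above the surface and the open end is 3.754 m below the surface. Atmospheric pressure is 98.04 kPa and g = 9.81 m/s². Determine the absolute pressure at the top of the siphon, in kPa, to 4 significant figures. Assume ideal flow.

Bernoulli surface→outlet gives ½v² = g·h_out, so v = √(2·9.81·3.754) = 8.582 m/s.
The bore is uniform, so the speed at the crest is the same v. Bernoulli surface→crest: P_atm = P_top + ½ρv² + ρg·h_top.
P_top = 98040 − ½·791.0·8.582² − 791.0·9.81·2.317 = 50930 Pa.

50.93 kPa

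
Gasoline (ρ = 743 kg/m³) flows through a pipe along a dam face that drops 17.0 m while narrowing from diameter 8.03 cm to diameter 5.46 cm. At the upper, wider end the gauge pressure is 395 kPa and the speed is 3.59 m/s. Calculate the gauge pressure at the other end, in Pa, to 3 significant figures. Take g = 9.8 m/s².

P₂ = 501000 Pa

Continuity gives A₁v₁ = A₂v₂, so v₂ = (50.6 cm²)/(23.4 cm²) × 3.59 m/s = 7.76 m/s.
Energy conservation along the streamline gives P₂ = P₁ − ½ρ(v₂² − v₁²) − ρg(h₂ − h₁).
P₂ = 395000 + ½·743·(3.59² − 7.76²) − 743·9.8·(−17.0) = 395000 + (-17600) − (-124000) = 501000 Pa.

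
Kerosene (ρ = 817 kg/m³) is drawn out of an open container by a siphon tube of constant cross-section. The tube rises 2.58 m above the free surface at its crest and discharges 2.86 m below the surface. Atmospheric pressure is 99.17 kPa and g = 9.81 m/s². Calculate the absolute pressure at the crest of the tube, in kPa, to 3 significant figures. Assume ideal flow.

55.6 kPa

The outlet speed comes from Torricelli: v = √(2g·2.86) = 7.49 m/s.
With constant cross-section the crest speed equals v; applying Bernoulli from the surface up to the crest, P_top = P_atm − ½ρv² − ρg·h_top.
P_top = 99170 − ½·817·7.49² − 817·9.81·2.58 = 55600 Pa.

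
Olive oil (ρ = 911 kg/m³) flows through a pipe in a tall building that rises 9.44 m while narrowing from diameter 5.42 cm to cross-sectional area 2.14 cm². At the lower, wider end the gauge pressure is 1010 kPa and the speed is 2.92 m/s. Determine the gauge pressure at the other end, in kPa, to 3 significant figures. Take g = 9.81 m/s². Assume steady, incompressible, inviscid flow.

478 kPa

Mass conservation (A₁v₁ = A₂v₂) gives v₂ = 2.92 × 23.1/2.14 = 31.5 m/s.
Bernoulli: P₁ + ½ρv₁² + ρg h₁ = P₂ + ½ρv₂² + ρg h₂, so P₂ = P₁ + ½ρ(v₁² − v₂²) − ρg(h₂ − h₁).
P₂ = 1010000 + ½·911·(2.92² − 31.5²) − 911·9.81·(+9.44) = 1010000 + (-448000) − (84400) = 478000 Pa.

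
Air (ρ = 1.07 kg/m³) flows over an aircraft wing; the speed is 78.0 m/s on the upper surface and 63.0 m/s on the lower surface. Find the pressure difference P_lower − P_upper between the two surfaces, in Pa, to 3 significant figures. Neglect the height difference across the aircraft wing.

1130 Pa

Bernoulli (same height): P_lower − P_upper = ½ρ(v_upper² − v_lower²).
ΔP = ½·1.07·(78.0² − 63.0²) = 1130 Pa.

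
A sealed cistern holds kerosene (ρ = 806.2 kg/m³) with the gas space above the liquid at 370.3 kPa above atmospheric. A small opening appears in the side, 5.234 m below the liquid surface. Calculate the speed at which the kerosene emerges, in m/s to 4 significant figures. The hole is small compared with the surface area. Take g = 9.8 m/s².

Take point 1 at the surface (v₁ ≈ 0) and point 2 at the hole (at atmospheric pressure). Bernoulli: P₁ + ρg h = P_atm + ½ρv₂².
With P₁ − P_atm = 370300 Pa, v₂ = √(2gh + 2ΔP/ρ) = √(2·9.8·5.234 + 2·370300/806.2) = 31.96 m/s.

v = 31.96 m/s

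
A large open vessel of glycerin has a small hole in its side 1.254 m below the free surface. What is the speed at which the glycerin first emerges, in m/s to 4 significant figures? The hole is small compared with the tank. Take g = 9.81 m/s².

Torricelli's result v = √(2gh) gives v = √(2·9.81·1.254) = 4.960 m/s.

4.960 m/s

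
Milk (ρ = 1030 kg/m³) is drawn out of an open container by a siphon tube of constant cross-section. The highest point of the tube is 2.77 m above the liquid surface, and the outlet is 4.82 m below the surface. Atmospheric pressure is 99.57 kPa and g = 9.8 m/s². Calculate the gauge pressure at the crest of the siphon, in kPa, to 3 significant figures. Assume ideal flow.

From the surface to the outlet (both open to atmosphere, surface at rest): v = √(2g·h_out) = √(2·9.8·4.82) = 9.72 m/s.
With constant cross-section the crest speed equals v; applying Bernoulli from the surface up to the crest, P_top = P_atm − ½ρv² − ρg·h_top.
P_top = 99570 − ½·1030·9.72² − 1030·9.8·2.77 = 23000 Pa. So P_gauge = P_top − P_atm = -76600 Pa.

P_gauge ≈ -76.6 kPa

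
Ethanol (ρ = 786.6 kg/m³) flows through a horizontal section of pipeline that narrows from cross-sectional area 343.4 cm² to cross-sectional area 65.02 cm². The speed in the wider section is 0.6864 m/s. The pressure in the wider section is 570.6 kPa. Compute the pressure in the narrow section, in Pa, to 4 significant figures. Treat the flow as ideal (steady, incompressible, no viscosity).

P₂ = 565600 Pa

Continuity gives A₁v₁ = A₂v₂, so v₂ = (343.4 cm²)/(65.02 cm²) × 0.6864 m/s = 3.625 m/s.
With no height change, Bernoulli's equation is P₁ + ½ρv₁² = P₂ + ½ρv₂².
P₂ = P₁ − ½ρ(v₂² − v₁²) = 570600 − ½·786.6·(3.625² − 0.6864²) = 570600 − 4983 = 565600 Pa.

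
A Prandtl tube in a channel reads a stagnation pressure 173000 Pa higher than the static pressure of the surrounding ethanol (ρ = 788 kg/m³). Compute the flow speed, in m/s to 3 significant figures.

21.0 m/s

The dynamic pressure equals the rise in static pressure at the stagnation point: ΔP = ½ρv².
v = √(2ΔP/ρ) = √(2·173000/788) = 21.0 m/s.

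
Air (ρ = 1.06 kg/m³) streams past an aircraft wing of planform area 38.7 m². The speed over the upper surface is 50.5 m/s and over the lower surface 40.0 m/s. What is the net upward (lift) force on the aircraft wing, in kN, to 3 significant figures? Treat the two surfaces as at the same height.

The faster flow above has the lower pressure; Bernoulli (same height) gives ΔP = ½ρ(v_up² − v_low²).
ΔP = ½·1.06·(50.5² − 40.0²) = 504 Pa.
Lift = ΔP · A = 504 × 38.7 = 19500 N.

19.5 kN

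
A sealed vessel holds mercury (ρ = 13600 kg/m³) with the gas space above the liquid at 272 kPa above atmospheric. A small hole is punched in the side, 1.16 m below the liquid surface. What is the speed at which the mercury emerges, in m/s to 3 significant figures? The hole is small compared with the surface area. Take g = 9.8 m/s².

v ≈ 7.92 m/s

Take point 1 at the surface (v₁ ≈ 0) and point 2 at the hole (at atmospheric pressure). Bernoulli: P₁ + ρg h = P_atm + ½ρv₂².
With P₁ − P_atm = 272000 Pa, v₂ = √(2gh + 2ΔP/ρ) = √(2·9.8·1.16 + 2·272000/13600) = 7.92 m/s.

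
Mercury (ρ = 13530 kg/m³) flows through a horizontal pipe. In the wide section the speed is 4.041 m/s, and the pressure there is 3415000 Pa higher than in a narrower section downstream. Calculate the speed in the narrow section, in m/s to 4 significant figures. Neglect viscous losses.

v₂ ≈ 22.83 m/s

Along the level pipe P + ½ρv² is conserved, hence v₂² = v₁² + 2(P₁ − P₂)/ρ.
v₂ = √(4.041² + 2·3415000/13530) = √(16.33 + 504.8) = 22.83 m/s.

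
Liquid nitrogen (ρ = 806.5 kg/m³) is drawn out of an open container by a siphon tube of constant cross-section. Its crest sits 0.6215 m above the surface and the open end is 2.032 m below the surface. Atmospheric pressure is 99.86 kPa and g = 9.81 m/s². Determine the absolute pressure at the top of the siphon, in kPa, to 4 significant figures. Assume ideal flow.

The outlet speed comes from Torricelli: v = √(2g·2.032) = 6.314 m/s.
The bore is uniform, so the speed at the crest is the same v. Bernoulli surface→crest: P_atm = P_top + ½ρv² + ρg·h_top.
P_top = 99860 − ½·806.5·6.314² − 806.5·9.81·0.6215 = 78870 Pa.

P_top ≈ 78.87 kPa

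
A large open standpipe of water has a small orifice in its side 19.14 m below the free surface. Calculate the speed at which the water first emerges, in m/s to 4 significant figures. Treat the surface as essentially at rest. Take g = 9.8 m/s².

With the surface at rest and both surface and jet at atmospheric pressure, Bernoulli gives ρg h = ½ρv², so v = √(2gh) = √(2·9.8·19.14) = 19.37 m/s.

v ≈ 19.37 m/s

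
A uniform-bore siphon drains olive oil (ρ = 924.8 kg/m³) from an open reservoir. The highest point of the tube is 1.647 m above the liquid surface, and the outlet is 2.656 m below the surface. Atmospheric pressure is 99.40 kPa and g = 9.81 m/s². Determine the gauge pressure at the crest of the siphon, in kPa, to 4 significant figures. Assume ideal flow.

-39.04 kPa

Bernoulli surface→outlet gives ½v² = g·h_out, so v = √(2·9.81·2.656) = 7.219 m/s.
With constant cross-section the crest speed equals v; applying Bernoulli from the surface up to the crest, P_top = P_atm − ½ρv² − ρg·h_top.
P_top = 99400 − ½·924.8·7.219² − 924.8·9.81·1.647 = 60360 Pa. So P_gauge = P_top − P_atm = -39040 Pa.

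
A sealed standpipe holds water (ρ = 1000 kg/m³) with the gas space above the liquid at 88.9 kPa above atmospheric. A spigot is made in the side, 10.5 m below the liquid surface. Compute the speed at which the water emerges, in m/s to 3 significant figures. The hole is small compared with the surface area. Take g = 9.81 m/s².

Take point 1 at the surface (v₁ ≈ 0) and point 2 at the hole (at atmospheric pressure). Bernoulli: P₁ + ρg h = P_atm + ½ρv₂².
With P₁ − P_atm = 88900 Pa, v₂ = √(2gh + 2ΔP/ρ) = √(2·9.81·10.5 + 2·88900/1000) = 19.6 m/s.

v = 19.6 m/s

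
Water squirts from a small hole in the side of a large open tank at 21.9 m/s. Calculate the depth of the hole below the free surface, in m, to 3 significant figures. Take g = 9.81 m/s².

Inverting v = √(2gh) gives h = v² / 2g.
h = 21.9²/(2·9.81) = 480/19.62 = 24.4 m.

h = 24.4 m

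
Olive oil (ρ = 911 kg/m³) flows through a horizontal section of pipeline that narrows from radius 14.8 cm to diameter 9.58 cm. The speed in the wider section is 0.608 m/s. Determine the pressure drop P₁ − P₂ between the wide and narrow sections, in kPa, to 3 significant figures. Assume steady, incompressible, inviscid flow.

The volume flow rate is constant, so v₂ = (A₁/A₂)v₁ = (688/72.1)·0.608 = 5.80 m/s.
The pipe is horizontal, so Bernoulli reduces to P₁ + ½ρv₁² = P₂ + ½ρv₂².
P₁ − P₂ = ½·911·(5.80² − 0.608²) = ½·911·33.3 = 15200 Pa.

15.2 kPa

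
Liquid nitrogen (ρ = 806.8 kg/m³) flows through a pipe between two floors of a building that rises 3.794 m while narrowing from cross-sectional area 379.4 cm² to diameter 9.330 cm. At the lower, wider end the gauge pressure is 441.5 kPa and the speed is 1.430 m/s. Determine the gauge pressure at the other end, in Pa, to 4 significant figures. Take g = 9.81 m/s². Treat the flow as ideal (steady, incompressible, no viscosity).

Continuity gives A₁v₁ = A₂v₂, so v₂ = (379.4 cm²)/(68.37 cm²) × 1.430 m/s = 7.936 m/s.
Applying Bernoulli between the two ends and solving for P₂: P₂ = P₁ + ½ρ(v₁² − v₂²) − ρgΔh.
P₂ = 441500 + ½·806.8·(1.430² − 7.936²) − 806.8·9.81·(+3.794) = 441500 + (-24580) − (30030) = 386900 Pa.

P₂ = 386900 Pa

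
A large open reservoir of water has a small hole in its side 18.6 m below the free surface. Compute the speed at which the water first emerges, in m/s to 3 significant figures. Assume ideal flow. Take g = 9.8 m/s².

19.1 m/s

With the surface at rest and both surface and jet at atmospheric pressure, Bernoulli gives ρg h = ½ρv², so v = √(2gh) = √(2·9.8·18.6) = 19.1 m/s.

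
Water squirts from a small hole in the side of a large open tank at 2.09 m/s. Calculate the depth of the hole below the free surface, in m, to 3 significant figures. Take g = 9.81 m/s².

For a small hole in a large open tank, ½v² = gh, giving h = v²/(2g).
h = 2.09²/(2·9.81) = 4.37/19.62 = 0.223 m.

0.223 m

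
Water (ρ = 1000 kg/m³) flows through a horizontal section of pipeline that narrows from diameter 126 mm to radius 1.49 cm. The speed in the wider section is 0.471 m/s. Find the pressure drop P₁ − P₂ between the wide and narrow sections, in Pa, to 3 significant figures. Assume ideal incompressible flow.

ΔP ≈ 35300 Pa

Continuity gives A₁v₁ = A₂v₂, so v₂ = (125 cm²)/(6.97 cm²) × 0.471 m/s = 8.42 m/s.
The pipe is horizontal, so Bernoulli reduces to P₁ + ½ρv₁² = P₂ + ½ρv₂².
P₁ − P₂ = ½·1000·(8.42² − 0.471²) = ½·1000·70.7 = 35300 Pa.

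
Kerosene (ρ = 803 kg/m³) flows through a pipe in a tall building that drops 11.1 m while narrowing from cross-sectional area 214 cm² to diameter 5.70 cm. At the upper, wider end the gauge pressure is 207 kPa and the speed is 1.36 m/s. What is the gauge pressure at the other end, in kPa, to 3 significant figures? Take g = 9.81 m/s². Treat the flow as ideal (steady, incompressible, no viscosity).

Continuity gives A₁v₁ = A₂v₂, so v₂ = (214 cm²)/(25.5 cm²) × 1.36 m/s = 11.4 m/s.
Applying Bernoulli between the two ends and solving for P₂: P₂ = P₁ + ½ρ(v₁² − v₂²) − ρgΔh.
P₂ = 207000 + ½·803·(1.36² − 11.4²) − 803·9.81·(−11.1) = 207000 + (-51500) − (-87400) = 243000 Pa.

P₂ ≈ 243 kPa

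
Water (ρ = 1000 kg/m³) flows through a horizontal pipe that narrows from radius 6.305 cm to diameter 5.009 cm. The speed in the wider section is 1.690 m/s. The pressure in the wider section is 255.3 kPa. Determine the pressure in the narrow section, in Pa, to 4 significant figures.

199400 Pa

Mass conservation (A₁v₁ = A₂v₂) gives v₂ = 1.690 × 124.9/19.71 = 10.71 m/s.
Along the horizontal streamline, P + ½ρv² is constant.
P₂ = P₁ − ½ρ(v₂² − v₁²) = 255300 − ½·1000·(10.71² − 1.690²) = 255300 − 55930 = 199400 Pa.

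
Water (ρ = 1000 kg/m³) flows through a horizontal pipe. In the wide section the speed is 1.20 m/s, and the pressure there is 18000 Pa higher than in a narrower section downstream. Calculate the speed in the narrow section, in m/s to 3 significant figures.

With h₁ = h₂, rearranging Bernoulli gives v₂ = √(v₁² + 2ΔP/ρ).
v₂ = √(1.20² + 2·18000/1000) = √(1.44 + 36.0) = 6.12 m/s.

v₂ = 6.12 m/s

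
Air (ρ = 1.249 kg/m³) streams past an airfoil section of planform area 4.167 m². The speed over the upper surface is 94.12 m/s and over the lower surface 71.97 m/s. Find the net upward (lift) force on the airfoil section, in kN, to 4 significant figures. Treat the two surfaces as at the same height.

F ≈ 9.574 kN

From P + ½ρv² = const at equal height, P_low − P_up = ½ρ(v_up² − v_low²).
ΔP = ½·1.249·(94.12² − 71.97²) = 2297 Pa.
Lift = ΔP · A = 2297 × 4.167 = 9574 N.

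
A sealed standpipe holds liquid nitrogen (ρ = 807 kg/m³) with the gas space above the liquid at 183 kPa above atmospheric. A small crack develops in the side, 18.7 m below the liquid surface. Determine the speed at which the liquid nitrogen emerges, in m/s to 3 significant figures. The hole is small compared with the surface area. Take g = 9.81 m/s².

v = 28.6 m/s

Take point 1 at the surface (v₁ ≈ 0) and point 2 at the hole (at atmospheric pressure). Bernoulli: P₁ + ρg h = P_atm + ½ρv₂².
With P₁ − P_atm = 183000 Pa, v₂ = √(2gh + 2ΔP/ρ) = √(2·9.81·18.7 + 2·183000/807) = 28.6 m/s.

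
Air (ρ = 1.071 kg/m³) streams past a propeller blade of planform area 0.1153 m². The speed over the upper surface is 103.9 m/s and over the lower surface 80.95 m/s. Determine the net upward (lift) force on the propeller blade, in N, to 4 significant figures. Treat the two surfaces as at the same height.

The faster flow above has the lower pressure; Bernoulli (same height) gives ΔP = ½ρ(v_up² − v_low²).
ΔP = ½·1.071·(103.9² − 80.95²) = 2272 Pa.
Lift = ΔP · A = 2272 × 0.1153 = 261.9 N.

F ≈ 261.9 N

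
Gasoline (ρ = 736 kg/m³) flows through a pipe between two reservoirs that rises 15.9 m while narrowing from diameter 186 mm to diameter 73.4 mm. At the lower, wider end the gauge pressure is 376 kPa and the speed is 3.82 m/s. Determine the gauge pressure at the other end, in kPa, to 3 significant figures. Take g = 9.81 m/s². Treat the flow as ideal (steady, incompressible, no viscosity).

Mass conservation (A₁v₁ = A₂v₂) gives v₂ = 3.82 × 272/42.3 = 24.5 m/s.
Applying Bernoulli between the two ends and solving for P₂: P₂ = P₁ + ½ρ(v₁² − v₂²) − ρgΔh.
P₂ = 376000 + ½·736·(3.82² − 24.5²) − 736·9.81·(+15.9) = 376000 + (-216000) − (115000) = 45100 Pa.

P₂ = 45.1 kPa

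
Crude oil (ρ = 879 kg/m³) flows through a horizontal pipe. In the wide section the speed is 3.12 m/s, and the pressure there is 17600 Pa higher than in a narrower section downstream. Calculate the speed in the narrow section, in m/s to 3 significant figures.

With h₁ = h₂, rearranging Bernoulli gives v₂ = √(v₁² + 2ΔP/ρ).
v₂ = √(3.12² + 2·17600/879) = √(9.73 + 40.0) = 7.06 m/s.

v₂ = 7.06 m/s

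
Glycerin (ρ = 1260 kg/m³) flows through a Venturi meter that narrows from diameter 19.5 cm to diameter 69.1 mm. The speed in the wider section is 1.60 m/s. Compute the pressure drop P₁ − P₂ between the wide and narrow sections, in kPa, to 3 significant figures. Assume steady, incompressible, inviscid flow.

By continuity, v₂ = v₁·A₁/A₂ = 1.60·(299/37.5) = 12.7 m/s.
The pipe is horizontal, so Bernoulli reduces to P₁ + ½ρv₁² = P₂ + ½ρv₂².
P₁ − P₂ = ½·1260·(12.7² − 1.60²) = ½·1260·160 = 101000 Pa.

ΔP ≈ 101 kPa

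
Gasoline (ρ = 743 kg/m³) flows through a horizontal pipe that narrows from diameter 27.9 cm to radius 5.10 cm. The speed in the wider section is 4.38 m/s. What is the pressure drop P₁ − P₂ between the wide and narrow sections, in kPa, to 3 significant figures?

ΔP ≈ 392 kPa

Mass conservation (A₁v₁ = A₂v₂) gives v₂ = 4.38 × 611/81.7 = 32.8 m/s.
With no height change, Bernoulli's equation is P₁ + ½ρv₁² = P₂ + ½ρv₂².
P₁ − P₂ = ½·743·(32.8² − 4.38²) = ½·743·1050 = 392000 Pa.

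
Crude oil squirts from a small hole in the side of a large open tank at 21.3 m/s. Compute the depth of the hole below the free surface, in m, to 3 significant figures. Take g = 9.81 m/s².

h = 23.1 m

For a small hole in a large open tank, ½v² = gh, giving h = v²/(2g).
h = 21.3²/(2·9.81) = 454/19.62 = 23.1 m.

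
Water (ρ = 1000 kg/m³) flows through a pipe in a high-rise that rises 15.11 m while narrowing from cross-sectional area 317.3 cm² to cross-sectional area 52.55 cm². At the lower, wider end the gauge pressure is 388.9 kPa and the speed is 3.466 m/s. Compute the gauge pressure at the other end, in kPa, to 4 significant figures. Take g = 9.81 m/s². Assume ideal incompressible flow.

P₂ ≈ 27.69 kPa

Mass conservation (A₁v₁ = A₂v₂) gives v₂ = 3.466 × 317.3/52.55 = 20.93 m/s.
Energy conservation along the streamline gives P₂ = P₁ − ½ρ(v₂² − v₁²) − ρg(h₂ − h₁).
P₂ = 388900 + ½·1000·(3.466² − 20.93²) − 1000·9.81·(+15.11) = 388900 + (-213000) − (148200) = 27690 Pa.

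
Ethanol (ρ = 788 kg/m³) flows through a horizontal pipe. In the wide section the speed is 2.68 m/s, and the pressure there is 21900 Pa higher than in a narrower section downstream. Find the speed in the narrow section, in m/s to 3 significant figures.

v₂ ≈ 7.92 m/s

Along the level pipe P + ½ρv² is conserved, hence v₂² = v₁² + 2(P₁ − P₂)/ρ.
v₂ = √(2.68² + 2·21900/788) = √(7.18 + 55.6) = 7.92 m/s.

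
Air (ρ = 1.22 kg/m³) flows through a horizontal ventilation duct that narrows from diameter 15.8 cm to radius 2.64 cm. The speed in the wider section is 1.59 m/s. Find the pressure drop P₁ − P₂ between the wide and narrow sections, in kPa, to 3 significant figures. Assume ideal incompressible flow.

Mass conservation (A₁v₁ = A₂v₂) gives v₂ = 1.59 × 196/21.9 = 14.2 m/s.
The pipe is horizontal, so Bernoulli reduces to P₁ + ½ρv₁² = P₂ + ½ρv₂².
P₁ − P₂ = ½·1.22·(14.2² − 1.59²) = ½·1.22·200 = 122 Pa.

0.122 kPa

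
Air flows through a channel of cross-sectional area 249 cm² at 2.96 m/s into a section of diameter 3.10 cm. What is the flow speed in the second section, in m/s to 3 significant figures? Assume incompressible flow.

The volume flow rate is constant, so v₂ = (A₁/A₂)v₁ = (249/7.55)·2.96 = 97.7 m/s.

97.7 m/s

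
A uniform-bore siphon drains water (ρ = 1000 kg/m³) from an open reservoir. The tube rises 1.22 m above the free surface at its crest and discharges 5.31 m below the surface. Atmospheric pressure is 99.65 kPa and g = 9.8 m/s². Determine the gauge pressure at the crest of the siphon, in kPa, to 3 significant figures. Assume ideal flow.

P_gauge = -64.0 kPa

Bernoulli surface→outlet gives ½v² = g·h_out, so v = √(2·9.8·5.31) = 10.2 m/s.
With constant cross-section the crest speed equals v; applying Bernoulli from the surface up to the crest, P_top = P_atm − ½ρv² − ρg·h_top.
P_top = 99650 − ½·1000·10.2² − 1000·9.8·1.22 = 35700 Pa. So P_gauge = P_top − P_atm = -64000 Pa.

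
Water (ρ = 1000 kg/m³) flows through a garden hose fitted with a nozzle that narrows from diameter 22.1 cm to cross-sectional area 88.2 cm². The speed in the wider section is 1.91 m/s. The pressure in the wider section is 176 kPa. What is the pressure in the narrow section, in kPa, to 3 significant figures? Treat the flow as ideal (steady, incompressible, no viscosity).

P₂ = 143 kPa

The volume flow rate is constant, so v₂ = (A₁/A₂)v₁ = (384/88.2)·1.91 = 8.31 m/s.
The pipe is horizontal, so Bernoulli reduces to P₁ + ½ρv₁² = P₂ + ½ρv₂².
P₂ = P₁ − ½ρ(v₂² − v₁²) = 176000 − ½·1000·(8.31² − 1.91²) = 176000 − 32700 = 143000 Pa.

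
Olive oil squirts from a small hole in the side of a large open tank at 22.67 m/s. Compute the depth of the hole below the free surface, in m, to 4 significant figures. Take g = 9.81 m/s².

26.19 m

For a small hole in a large open tank, ½v² = gh, giving h = v²/(2g).
h = 22.67²/(2·9.81) = 513.9/19.62 = 26.19 m.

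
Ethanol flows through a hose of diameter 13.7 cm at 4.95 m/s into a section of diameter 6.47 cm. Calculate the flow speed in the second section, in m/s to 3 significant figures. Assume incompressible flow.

The volume flow rate is constant, so v₂ = (A₁/A₂)v₁ = (147/32.9)·4.95 = 22.2 m/s.

v₂ = 22.2 m/s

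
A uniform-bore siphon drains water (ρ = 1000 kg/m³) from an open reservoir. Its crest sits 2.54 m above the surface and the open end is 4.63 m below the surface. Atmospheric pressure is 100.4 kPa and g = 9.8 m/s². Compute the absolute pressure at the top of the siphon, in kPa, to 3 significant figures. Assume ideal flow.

The outlet speed comes from Torricelli: v = √(2g·4.63) = 9.53 m/s.
The bore is uniform, so the speed at the crest is the same v. Bernoulli surface→crest: P_atm = P_top + ½ρv² + ρg·h_top.
P_top = 100400 − ½·1000·9.53² − 1000·9.8·2.54 = 30100 Pa.

P_top ≈ 30.1 kPa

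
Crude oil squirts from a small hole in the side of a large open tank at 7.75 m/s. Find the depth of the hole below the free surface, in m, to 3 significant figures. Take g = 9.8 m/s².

h = 3.06 m

Inverting v = √(2gh) gives h = v² / 2g.
h = 7.75²/(2·9.8) = 60.1/19.60 = 3.06 m.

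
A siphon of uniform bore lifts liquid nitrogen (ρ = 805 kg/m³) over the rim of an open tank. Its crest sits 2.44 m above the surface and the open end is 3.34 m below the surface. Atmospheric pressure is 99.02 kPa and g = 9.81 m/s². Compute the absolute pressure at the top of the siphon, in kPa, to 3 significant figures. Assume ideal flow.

53.4 kPa

The outlet speed comes from Torricelli: v = √(2g·3.34) = 8.10 m/s.
The bore is uniform, so the speed at the crest is the same v. Bernoulli surface→crest: P_atm = P_top + ½ρv² + ρg·h_top.
P_top = 99020 − ½·805·8.10² − 805·9.81·2.44 = 53400 Pa.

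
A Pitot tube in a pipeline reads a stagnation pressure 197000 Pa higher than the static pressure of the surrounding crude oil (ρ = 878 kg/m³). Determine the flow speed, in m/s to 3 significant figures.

v ≈ 21.2 m/s

Bernoulli between the free stream and the stagnation point: ½ρv² = P_stag − P_static.
v = √(2ΔP/ρ) = √(2·197000/878) = 21.2 m/s.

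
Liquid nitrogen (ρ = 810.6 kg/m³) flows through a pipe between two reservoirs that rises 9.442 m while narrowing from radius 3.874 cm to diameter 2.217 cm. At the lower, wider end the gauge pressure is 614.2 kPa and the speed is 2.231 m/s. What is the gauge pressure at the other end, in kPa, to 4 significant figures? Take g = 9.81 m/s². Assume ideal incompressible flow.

P₂ ≈ 240.2 kPa

Continuity gives A₁v₁ = A₂v₂, so v₂ = (47.15 cm²)/(3.860 cm²) × 2.231 m/s = 27.25 m/s.
Energy conservation along the streamline gives P₂ = P₁ − ½ρ(v₂² − v₁²) − ρg(h₂ − h₁).
P₂ = 614200 + ½·810.6·(2.231² − 27.25²) − 810.6·9.81·(+9.442) = 614200 + (-298900) − (75080) = 240200 Pa.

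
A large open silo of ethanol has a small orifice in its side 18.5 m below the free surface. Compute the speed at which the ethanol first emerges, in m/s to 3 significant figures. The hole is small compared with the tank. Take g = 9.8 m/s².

v = 19.0 m/s

Torricelli's result v = √(2gh) gives v = √(2·9.8·18.5) = 19.0 m/s.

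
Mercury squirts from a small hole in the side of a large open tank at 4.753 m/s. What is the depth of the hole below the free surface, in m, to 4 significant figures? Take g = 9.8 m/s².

For a small hole in a large open tank, ½v² = gh, giving h = v²/(2g).
h = 4.753²/(2·9.8) = 22.59/19.60 = 1.153 m.

1.153 m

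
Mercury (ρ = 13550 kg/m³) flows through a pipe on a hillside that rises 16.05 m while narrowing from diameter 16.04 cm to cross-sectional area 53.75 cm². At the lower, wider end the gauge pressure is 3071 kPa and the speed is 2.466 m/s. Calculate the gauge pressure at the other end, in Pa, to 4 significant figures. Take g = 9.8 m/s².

398600 Pa

By continuity, v₂ = v₁·A₁/A₂ = 2.466·(202.1/53.75) = 9.271 m/s.
Applying Bernoulli between the two ends and solving for P₂: P₂ = P₁ + ½ρ(v₁² − v₂²) − ρgΔh.
P₂ = 3071000 + ½·13550·(2.466² − 9.271²) − 13550·9.8·(+16.05) = 3071000 + (-541100) − (2131000) = 398600 Pa.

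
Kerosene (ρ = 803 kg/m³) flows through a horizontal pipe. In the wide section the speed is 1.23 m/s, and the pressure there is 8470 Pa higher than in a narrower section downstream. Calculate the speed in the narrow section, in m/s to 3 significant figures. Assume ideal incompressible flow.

v₂ ≈ 4.75 m/s

With h₁ = h₂, rearranging Bernoulli gives v₂ = √(v₁² + 2ΔP/ρ).
v₂ = √(1.23² + 2·8470/803) = √(1.51 + 21.1) = 4.75 m/s.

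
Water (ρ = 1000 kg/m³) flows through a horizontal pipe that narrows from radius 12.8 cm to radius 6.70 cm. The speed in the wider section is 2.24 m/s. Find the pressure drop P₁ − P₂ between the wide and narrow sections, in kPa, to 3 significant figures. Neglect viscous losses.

ΔP ≈ 30.9 kPa

By continuity, v₂ = v₁·A₁/A₂ = 2.24·(515/141) = 8.18 m/s.
The pipe is horizontal, so Bernoulli reduces to P₁ + ½ρv₁² = P₂ + ½ρv₂².
P₁ − P₂ = ½·1000·(8.18² − 2.24²) = ½·1000·61.8 = 30900 Pa.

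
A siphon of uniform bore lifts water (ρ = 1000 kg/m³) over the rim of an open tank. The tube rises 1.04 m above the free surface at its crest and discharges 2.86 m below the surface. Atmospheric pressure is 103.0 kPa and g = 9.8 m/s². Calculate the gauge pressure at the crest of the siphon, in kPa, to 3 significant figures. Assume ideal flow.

Bernoulli surface→outlet gives ½v² = g·h_out, so v = √(2·9.8·2.86) = 7.49 m/s.
Continuity keeps v the same throughout the tube; from surface to crest, P_atm + 0 = P_top + ½ρv² + ρg·h_top.
P_top = 103000 − ½·1000·7.49² − 1000·9.8·1.04 = 64800 Pa. So P_gauge = P_top − P_atm = -38200 Pa.

P_gauge = -38.2 kPa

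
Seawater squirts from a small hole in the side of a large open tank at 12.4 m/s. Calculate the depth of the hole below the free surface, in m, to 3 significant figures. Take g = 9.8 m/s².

Torricelli: v = √(2gh), so h = v²/(2g).
h = 12.4²/(2·9.8) = 154/19.60 = 7.84 m.

h ≈ 7.84 m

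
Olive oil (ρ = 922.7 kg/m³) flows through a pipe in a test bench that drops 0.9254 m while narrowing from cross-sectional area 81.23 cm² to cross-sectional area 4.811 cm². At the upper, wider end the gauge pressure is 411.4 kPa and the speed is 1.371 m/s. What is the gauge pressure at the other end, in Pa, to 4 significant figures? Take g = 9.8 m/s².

P₂ ≈ 173400 Pa

Continuity gives A₁v₁ = A₂v₂, so v₂ = (81.23 cm²)/(4.811 cm²) × 1.371 m/s = 23.15 m/s.
Energy conservation along the streamline gives P₂ = P₁ − ½ρ(v₂² − v₁²) − ρg(h₂ − h₁).
P₂ = 411400 + ½·922.7·(1.371² − 23.15²) − 922.7·9.8·(−0.9254) = 411400 + (-246300) − (-8368) = 173400 Pa.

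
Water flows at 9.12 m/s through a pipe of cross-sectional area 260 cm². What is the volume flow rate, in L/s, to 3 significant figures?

Q = A·v = 0.0260 m² × 9.12 m/s = 0.237 m³/s.
Converting: 0.237 m³/s × 1000 = 237 L/s.

Q = 237 L/s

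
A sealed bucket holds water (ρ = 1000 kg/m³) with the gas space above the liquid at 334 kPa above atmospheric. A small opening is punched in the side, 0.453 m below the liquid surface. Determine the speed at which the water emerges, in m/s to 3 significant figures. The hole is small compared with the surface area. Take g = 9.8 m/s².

v ≈ 26.0 m/s

Take point 1 at the surface (v₁ ≈ 0) and point 2 at the hole (at atmospheric pressure). Bernoulli: P₁ + ρg h = P_atm + ½ρv₂².
With P₁ − P_atm = 334000 Pa, v₂ = √(2gh + 2ΔP/ρ) = √(2·9.8·0.453 + 2·334000/1000) = 26.0 m/s.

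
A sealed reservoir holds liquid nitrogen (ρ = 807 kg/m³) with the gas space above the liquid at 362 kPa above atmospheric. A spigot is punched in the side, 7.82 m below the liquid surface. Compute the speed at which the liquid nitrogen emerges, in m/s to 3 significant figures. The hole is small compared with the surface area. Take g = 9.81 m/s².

Take point 1 at the surface (v₁ ≈ 0) and point 2 at the hole (at atmospheric pressure). Bernoulli: P₁ + ρg h = P_atm + ½ρv₂².
With P₁ − P_atm = 362000 Pa, v₂ = √(2gh + 2ΔP/ρ) = √(2·9.81·7.82 + 2·362000/807) = 32.4 m/s.

v ≈ 32.4 m/s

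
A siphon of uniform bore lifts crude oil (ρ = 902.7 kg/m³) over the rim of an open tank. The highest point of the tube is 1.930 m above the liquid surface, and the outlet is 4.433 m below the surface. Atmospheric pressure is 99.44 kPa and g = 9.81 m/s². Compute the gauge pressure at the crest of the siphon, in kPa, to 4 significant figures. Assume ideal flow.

-56.35 kPa

The outlet speed comes from Torricelli: v = √(2g·4.433) = 9.326 m/s.
Continuity keeps v the same throughout the tube; from surface to crest, P_atm + 0 = P_top + ½ρv² + ρg·h_top.
P_top = 99440 − ½·902.7·9.326² − 902.7·9.81·1.930 = 43090 Pa. So P_gauge = P_top − P_atm = -56350 Pa.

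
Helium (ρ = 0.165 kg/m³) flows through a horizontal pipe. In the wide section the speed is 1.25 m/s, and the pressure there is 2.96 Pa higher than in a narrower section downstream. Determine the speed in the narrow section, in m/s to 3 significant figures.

v₂ ≈ 6.12 m/s

Along the level pipe P + ½ρv² is conserved, hence v₂² = v₁² + 2(P₁ − P₂)/ρ.
v₂ = √(1.25² + 2·2.96/0.165) = √(1.56 + 35.9) = 6.12 m/s.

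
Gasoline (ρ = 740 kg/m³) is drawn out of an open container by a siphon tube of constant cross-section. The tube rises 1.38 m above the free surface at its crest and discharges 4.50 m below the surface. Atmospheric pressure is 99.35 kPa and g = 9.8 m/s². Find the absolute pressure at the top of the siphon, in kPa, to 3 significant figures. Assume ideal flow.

P_top ≈ 56.7 kPa

The outlet speed comes from Torricelli: v = √(2g·4.50) = 9.39 m/s.
Continuity keeps v the same throughout the tube; from surface to crest, P_atm + 0 = P_top + ½ρv² + ρg·h_top.
P_top = 99350 − ½·740·9.39² − 740·9.8·1.38 = 56700 Pa.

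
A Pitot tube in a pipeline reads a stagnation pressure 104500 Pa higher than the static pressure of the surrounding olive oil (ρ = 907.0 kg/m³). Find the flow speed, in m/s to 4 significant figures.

v ≈ 15.18 m/s

Bernoulli between the free stream and the stagnation point: ½ρv² = P_stag − P_static.
v = √(2ΔP/ρ) = √(2·104500/907.0) = 15.18 m/s.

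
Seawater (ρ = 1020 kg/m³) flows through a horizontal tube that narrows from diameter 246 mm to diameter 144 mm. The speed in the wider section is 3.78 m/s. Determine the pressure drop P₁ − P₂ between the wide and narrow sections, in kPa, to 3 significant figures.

Mass conservation (A₁v₁ = A₂v₂) gives v₂ = 3.78 × 475/163 = 11.0 m/s.
Bernoulli (h₁ = h₂): P₁ − P₂ = ½ρ(v₂² − v₁²).
P₁ − P₂ = ½·1020·(11.0² − 3.78²) = ½·1020·107 = 54800 Pa.

54.8 kPa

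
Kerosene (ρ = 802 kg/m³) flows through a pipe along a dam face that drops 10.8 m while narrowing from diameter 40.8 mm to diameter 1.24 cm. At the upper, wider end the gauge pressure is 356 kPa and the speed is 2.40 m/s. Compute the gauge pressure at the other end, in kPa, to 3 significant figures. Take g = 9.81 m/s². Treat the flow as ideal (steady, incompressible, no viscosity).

Mass conservation (A₁v₁ = A₂v₂) gives v₂ = 2.40 × 13.1/1.21 = 26.0 m/s.
Energy conservation along the streamline gives P₂ = P₁ − ½ρ(v₂² − v₁²) − ρg(h₂ − h₁).
P₂ = 356000 + ½·802·(2.40² − 26.0²) − 802·9.81·(−10.8) = 356000 + (-268000) − (-85000) = 173000 Pa.

P₂ = 173 kPa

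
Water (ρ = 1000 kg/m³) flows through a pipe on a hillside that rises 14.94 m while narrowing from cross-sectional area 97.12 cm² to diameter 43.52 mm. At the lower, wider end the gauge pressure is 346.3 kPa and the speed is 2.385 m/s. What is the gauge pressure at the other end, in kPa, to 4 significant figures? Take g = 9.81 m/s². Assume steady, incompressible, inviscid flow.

P₂ = 81.35 kPa

Continuity gives A₁v₁ = A₂v₂, so v₂ = (97.12 cm²)/(14.88 cm²) × 2.385 m/s = 15.57 m/s.
Energy conservation along the streamline gives P₂ = P₁ − ½ρ(v₂² − v₁²) − ρg(h₂ − h₁).
P₂ = 346300 + ½·1000·(2.385² − 15.57²) − 1000·9.81·(+14.94) = 346300 + (-118400) − (146600) = 81350 Pa.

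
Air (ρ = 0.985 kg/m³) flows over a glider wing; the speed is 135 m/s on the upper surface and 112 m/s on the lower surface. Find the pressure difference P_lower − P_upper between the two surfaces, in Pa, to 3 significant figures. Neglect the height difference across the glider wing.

The pressure is lower where the speed is higher: ΔP = ½ρ(v_up² − v_low²).
ΔP = ½·0.985·(135² − 112²) = 2800 Pa.

2800 Pa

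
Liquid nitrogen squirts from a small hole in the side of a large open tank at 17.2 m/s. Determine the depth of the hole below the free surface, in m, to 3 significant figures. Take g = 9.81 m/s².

h = 15.1 m

Torricelli: v = √(2gh), so h = v²/(2g).
h = 17.2²/(2·9.81) = 296/19.62 = 15.1 m.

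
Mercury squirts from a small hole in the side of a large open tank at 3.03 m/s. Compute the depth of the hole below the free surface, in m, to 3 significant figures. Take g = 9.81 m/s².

0.468 m

For a small hole in a large open tank, ½v² = gh, giving h = v²/(2g).
h = 3.03²/(2·9.81) = 9.18/19.62 = 0.468 m.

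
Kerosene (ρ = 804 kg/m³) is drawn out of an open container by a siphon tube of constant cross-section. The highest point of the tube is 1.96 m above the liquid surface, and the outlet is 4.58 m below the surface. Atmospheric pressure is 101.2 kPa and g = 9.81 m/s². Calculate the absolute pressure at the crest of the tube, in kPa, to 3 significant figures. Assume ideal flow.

The outlet speed comes from Torricelli: v = √(2g·4.58) = 9.48 m/s.
Continuity keeps v the same throughout the tube; from surface to crest, P_atm + 0 = P_top + ½ρv² + ρg·h_top.
P_top = 101200 − ½·804·9.48² − 804·9.81·1.96 = 49600 Pa.

P_top ≈ 49.6 kPa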